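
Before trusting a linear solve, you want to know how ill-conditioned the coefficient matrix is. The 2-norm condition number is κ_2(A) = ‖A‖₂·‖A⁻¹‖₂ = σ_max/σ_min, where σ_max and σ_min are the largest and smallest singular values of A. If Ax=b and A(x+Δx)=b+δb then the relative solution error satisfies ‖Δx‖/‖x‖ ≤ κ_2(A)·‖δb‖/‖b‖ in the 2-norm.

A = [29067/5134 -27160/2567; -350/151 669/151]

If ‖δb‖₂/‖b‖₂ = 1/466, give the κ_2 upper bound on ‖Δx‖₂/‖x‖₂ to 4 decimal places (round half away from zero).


0.6481

AᵀA = [986500489/26357956 -462399210/6589489; -462399210/6589489 867010729/6589489]; tr = 15413645/91204, det = 28561/91204
char-poly roots: 169 and 169/91204
σ_max=√169=13, σ_min=√(169/91204)=(13/302) → κ = 302.0000
bound on ‖Δx‖/‖x‖: κ·ε = 302.0000·1/466 = 0.6481


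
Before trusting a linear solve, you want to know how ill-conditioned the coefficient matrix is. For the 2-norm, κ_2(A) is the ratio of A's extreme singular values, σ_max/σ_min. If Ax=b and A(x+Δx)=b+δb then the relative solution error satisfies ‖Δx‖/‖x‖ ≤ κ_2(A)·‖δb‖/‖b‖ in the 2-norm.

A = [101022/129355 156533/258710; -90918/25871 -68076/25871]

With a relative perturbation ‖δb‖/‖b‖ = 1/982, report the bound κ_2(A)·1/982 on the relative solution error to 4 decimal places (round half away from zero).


0.2892

form AᵀA = [129005064/9954025 96751923/9954025; 96751923/9954025 290265769/39816100] with trace 32251441/1592644 and determinant 2025/398161
solving λ² − 32251441/1592644·λ + 2025/398161 = 0 gives λ = 81/4, 100/398161
κ_2(A) = √(λ_max/λ_min) = √((81/4) / (100/398161)) = 283.9500
perturbation bound = 283.9500·1/982 = 0.2892


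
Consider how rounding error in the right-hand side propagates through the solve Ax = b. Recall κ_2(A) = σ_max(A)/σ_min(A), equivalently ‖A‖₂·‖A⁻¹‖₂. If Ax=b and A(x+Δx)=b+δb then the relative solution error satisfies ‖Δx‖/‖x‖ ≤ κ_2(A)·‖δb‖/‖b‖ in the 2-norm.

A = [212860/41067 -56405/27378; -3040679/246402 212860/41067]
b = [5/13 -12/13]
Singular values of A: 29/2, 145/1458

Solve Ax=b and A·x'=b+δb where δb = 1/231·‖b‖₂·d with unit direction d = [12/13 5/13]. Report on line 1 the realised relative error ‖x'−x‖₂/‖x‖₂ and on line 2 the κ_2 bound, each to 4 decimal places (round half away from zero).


0.6312
0.6312

from the listed singular values, σ₁ = 29/2, σ_n = 145/1458
condition number: (29/2) ÷ (145/1458) = 145.8000
κ_2(A)·‖δb‖/‖b‖ = 0.6312
solve Ax = b  →  x = [0.0637 -0.0265]
‖b‖ = 1.0000, ‖x‖ = 0.0690
δb = ε·‖b‖·d = [0.0040 0.0017]; solving A·Δx = δb gives ‖Δx‖ = 0.0435
relative error = 0.6312
so the bound is sharp here: realised error equals the bound


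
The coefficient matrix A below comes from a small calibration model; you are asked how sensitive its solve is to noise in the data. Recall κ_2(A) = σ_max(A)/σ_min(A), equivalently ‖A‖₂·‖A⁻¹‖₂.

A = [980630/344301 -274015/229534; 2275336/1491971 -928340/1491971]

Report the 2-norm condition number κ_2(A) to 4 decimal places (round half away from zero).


AᵀA = [723566551876/69321097521 -100493514205/23107032507; -100493514205/23107032507 55835618825/30809376676]; tr = 20099330041/1640736036, det = 960400/410184009
solving λ² − 20099330041/1640736036·λ + 960400/410184009 = 0 gives λ = 49/4, 78400/410184009
so κ_2 = √((49/4) / (78400/410184009)) = 253.1625

253.1625


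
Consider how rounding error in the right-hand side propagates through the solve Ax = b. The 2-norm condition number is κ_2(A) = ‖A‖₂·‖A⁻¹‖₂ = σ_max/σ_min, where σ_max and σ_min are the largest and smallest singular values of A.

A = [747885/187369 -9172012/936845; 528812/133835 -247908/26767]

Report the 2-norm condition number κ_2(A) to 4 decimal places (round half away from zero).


M = AᵀA = [32920052041/1043613025 -15794708364/208722605; -15794708364/208722605 189550909984/1043613025]. tr(M)=52655849/247009, det(M)=454371856/154380625
eigenvalues of AᵀA: λ = (tr ± √(tr²−4·det))/2 = 5329/25, 85264/6175225
so κ_2 = √((5329/25) / (85264/6175225)) = 124.2500

124.2500


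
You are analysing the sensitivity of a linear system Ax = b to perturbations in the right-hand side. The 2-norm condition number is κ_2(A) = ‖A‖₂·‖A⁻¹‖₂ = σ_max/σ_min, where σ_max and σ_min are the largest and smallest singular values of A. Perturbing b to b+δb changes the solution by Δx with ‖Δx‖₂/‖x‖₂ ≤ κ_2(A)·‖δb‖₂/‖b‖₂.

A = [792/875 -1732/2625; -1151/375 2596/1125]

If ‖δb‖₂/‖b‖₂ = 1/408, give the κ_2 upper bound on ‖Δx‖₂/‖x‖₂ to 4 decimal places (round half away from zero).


0.6176

AᵀA = [112897/11025 -254012/33075; -254012/33075 571552/99225]; tr = 63505/3969, det = 16/3969
solving λ² − 63505/3969·λ + 16/3969 = 0 gives λ = 16, 1/3969
so κ_2 = √(16 / (1/3969)) = 252.0000
bound on ‖Δx‖/‖x‖: κ·ε = 252.0000·1/408 = 0.6176


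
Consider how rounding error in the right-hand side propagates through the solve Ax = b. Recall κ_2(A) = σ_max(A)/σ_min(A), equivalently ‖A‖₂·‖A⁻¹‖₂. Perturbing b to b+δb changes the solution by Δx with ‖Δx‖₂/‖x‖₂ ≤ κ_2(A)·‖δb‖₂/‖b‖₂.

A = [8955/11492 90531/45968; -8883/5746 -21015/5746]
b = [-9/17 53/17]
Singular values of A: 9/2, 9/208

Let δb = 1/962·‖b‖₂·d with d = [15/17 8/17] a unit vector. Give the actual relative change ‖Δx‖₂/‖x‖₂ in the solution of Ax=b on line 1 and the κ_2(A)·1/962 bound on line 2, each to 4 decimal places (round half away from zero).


0.0033
0.1081

largest singular value 9/2, smallest 9/208
condition number: (9/2) ÷ (9/208) = 104.0000
bound on ‖Δx‖/‖x‖: κ·ε = 104.0000·1/962 = 0.1081
solve Ax = b  →  x = [-21.5897 8.2735]
2-norm of b is 3.1623; of x, 23.1207
Δx = A⁻¹·δb where δb = 1/962·3.1623·d; ‖Δx‖ = 0.0760
dividing the unrounded norms, ‖Δx‖/‖x‖ = 0.0033
tightness: 0.0033 against a bound of 0.1081 (unrounded ratio ≈ 0.0304)


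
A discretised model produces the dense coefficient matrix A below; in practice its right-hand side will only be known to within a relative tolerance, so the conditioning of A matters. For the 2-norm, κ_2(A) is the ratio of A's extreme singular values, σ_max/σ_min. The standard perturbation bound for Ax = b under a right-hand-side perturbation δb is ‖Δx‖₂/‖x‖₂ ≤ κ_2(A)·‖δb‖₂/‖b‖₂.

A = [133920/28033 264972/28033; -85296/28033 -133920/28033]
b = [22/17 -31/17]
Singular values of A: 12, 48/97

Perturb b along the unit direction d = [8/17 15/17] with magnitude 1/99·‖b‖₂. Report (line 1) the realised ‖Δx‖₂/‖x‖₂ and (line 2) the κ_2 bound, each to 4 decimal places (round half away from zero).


0.0225
0.2449

largest singular value 12, smallest 48/97
condition number: 12 ÷ (48/97) = 24.2500
worst-case relative error ≤ 24.2500 × 1/99 = 0.2449
solve Ax = b  →  x = [1.8615 -0.8039]
‖b‖ = 2.2361, ‖x‖ = 2.0277
Δx = A⁻¹·δb where δb = 1/99·2.2361·d; ‖Δx‖ = 0.0456
realised ‖Δx‖/‖x‖ = 0.0225
tightness: 0.0225 against a bound of 0.2449 (unrounded ratio ≈ 0.0919)


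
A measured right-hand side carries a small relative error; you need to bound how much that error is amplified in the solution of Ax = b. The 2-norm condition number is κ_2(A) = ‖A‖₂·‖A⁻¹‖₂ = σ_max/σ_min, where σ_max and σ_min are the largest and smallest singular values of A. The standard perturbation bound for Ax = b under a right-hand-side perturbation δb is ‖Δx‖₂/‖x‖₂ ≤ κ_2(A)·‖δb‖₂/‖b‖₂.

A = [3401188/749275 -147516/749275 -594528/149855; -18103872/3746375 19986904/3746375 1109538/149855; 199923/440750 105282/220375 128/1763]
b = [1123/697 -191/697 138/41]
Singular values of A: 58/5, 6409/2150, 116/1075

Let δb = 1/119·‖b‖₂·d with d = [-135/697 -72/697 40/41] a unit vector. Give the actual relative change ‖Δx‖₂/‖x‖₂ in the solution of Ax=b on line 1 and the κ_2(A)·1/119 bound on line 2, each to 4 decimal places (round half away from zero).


largest singular value 58/5, smallest 116/1075
condition number: (58/5) ÷ (116/1075) = 107.5000
κ_2(A)·‖δb‖/‖b‖ = 0.9034
solve Ax = b  →  x = [16.5559 -11.5783 19.1112]
‖b‖ = 3.7417, ‖x‖ = 27.8100
re-solving with b+δb shifts x by Δx of norm 0.2914
realised ‖Δx‖/‖x‖ = 0.0105
realised/bound (from unrounded values) ≈ 0.0116

0.0105
0.9034


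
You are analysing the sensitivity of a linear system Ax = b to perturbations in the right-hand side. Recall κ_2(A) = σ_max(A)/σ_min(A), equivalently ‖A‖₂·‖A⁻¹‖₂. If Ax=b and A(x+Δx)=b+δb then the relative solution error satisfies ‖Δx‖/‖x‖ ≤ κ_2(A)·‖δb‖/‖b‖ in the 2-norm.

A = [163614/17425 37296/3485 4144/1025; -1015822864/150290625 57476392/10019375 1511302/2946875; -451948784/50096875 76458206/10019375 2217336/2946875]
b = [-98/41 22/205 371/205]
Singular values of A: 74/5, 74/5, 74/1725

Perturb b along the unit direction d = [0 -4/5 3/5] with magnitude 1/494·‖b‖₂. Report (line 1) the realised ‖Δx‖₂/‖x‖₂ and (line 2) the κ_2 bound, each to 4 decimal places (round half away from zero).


largest singular value 74/5, smallest 74/1725
κ = σ_max/σ_min = (74/5)/(74/1725) = 345.0000
bound on ‖Δx‖/‖x‖: κ·ε = 345.0000·1/494 = 0.6984
solve Ax = b  →  x = [-3.2518 -5.8100 22.3405]
‖b‖ = 3.0000, ‖x‖ = 23.3116
with δb = [0.0000 -0.0049 0.0036], A·Δx = δb → ‖Δx‖ = 0.1416
dividing the unrounded norms, ‖Δx‖/‖x‖ = 0.0061
realised/bound (from unrounded values) ≈ 0.0087

0.0061
0.6984


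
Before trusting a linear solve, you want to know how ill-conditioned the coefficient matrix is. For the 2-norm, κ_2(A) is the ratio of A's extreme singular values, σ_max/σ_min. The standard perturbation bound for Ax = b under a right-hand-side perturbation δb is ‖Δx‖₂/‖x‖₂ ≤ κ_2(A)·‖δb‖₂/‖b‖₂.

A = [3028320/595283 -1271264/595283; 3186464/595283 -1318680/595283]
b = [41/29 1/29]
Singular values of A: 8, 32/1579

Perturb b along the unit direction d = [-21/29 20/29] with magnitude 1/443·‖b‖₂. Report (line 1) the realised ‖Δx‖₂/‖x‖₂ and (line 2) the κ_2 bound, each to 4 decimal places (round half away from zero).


from the listed singular values, σ₁ = 8, σ_n = 32/1579
condition number: 8 ÷ (32/1579) = 394.7500
perturbation bound = 394.7500·1/443 = 0.8911
solve Ax = b  →  x = [-18.8630 -45.5962]
2-norm of b is 1.4142; of x, 49.3439
δb = ε·‖b‖·d = [-0.0023 0.0022]; solving A·Δx = δb gives ‖Δx‖ = 0.1575
relative error = 0.0032
tightness: 0.0032 against a bound of 0.8911 (unrounded ratio ≈ 0.0036)

0.0032
0.8911


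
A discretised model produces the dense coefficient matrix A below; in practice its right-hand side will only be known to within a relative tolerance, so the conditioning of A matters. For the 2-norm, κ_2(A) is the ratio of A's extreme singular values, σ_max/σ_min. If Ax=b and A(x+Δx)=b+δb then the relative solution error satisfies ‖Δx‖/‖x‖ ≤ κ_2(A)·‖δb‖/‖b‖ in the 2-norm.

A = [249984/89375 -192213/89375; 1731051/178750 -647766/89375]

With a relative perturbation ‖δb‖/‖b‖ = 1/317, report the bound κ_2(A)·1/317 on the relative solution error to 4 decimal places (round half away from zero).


form AᵀA = [1038881781/10224500 -194786613/2556125; -194786613/2556125 146094921/2556125] with trace 324652293/2044900 and determinant 15752961/51122500
char-poly roots: 3969/25 and 3969/2044900
so κ_2 = √((3969/25) / (3969/2044900)) = 286.0000
worst-case relative error ≤ 286.0000 × 1/317 = 0.9022

0.9022


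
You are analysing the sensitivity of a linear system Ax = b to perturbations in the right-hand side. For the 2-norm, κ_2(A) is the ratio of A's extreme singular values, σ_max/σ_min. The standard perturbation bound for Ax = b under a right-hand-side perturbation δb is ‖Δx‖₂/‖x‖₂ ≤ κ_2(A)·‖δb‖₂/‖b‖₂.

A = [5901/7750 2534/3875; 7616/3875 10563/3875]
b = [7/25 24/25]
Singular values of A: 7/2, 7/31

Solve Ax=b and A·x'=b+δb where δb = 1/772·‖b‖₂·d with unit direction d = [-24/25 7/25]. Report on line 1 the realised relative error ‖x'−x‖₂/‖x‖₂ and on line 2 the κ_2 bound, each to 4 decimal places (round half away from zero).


0.0201
0.0201

from the listed singular values, σ₁ = 7/2, σ_n = 7/31
condition number: (7/2) ÷ (7/31) = 15.5000
bound on ‖Δx‖/‖x‖: κ·ε = 15.5000·1/772 = 0.0201
solve Ax = b  →  x = [0.1714 0.2286]
‖b‖₂ = 1.0000 and ‖x‖₂ = 0.2857
with δb = [-0.0012 0.0004], A·Δx = δb → ‖Δx‖ = 0.0057
realised ‖Δx‖/‖x‖ = 0.0201
realised/bound = 1 exactly: the bound is attained for this b and d


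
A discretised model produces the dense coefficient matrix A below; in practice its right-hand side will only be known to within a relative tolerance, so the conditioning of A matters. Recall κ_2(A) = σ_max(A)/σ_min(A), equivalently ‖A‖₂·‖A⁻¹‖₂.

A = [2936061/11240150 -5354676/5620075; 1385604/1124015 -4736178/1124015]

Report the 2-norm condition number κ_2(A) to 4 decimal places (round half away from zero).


M = AᵀA = [119339856441/75158222500 -102273948378/18789555625; -102273948378/18789555625 350658599796/18789555625]. tr(M)=2435158809/120253156, det(M)=164025/30063289
λ_max, λ_min = (2435158809/120253156 ± √5929682832667692081/14460821527960336)/2 = 81/4, 8100/30063289
σ_max=√(81/4)=(9/2), σ_min=√(8100/30063289)=(90/5483) → κ = 274.1500

274.1500


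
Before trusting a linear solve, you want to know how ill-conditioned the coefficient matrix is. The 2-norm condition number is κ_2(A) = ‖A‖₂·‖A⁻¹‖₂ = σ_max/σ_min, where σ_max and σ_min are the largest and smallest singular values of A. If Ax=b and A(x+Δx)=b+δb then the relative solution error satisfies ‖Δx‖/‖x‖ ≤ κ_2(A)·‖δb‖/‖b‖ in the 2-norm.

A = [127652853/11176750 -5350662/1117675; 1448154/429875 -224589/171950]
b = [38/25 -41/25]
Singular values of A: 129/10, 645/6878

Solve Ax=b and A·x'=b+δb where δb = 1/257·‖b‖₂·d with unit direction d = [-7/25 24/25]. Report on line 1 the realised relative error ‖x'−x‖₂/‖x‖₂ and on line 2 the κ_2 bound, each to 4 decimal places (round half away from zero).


0.0044
0.5353

from the listed singular values, σ₁ = 129/10, σ_n = 645/6878
κ_2(A) = (129/10) / (645/6878) = 137.5600
bound on ‖Δx‖/‖x‖: κ·ε = 137.5600·1/257 = 0.5353
solve Ax = b  →  x = [-8.1312 -19.7164]
2-norm of b is 2.2361; of x, 21.3273
δb = ε·‖b‖·d = [-0.0024 0.0084]; solving A·Δx = δb gives ‖Δx‖ = 0.0928
relative error = 0.0044
so the bound overstates the realised error by a factor of ≈ 123.0382 (computed from the unrounded values)


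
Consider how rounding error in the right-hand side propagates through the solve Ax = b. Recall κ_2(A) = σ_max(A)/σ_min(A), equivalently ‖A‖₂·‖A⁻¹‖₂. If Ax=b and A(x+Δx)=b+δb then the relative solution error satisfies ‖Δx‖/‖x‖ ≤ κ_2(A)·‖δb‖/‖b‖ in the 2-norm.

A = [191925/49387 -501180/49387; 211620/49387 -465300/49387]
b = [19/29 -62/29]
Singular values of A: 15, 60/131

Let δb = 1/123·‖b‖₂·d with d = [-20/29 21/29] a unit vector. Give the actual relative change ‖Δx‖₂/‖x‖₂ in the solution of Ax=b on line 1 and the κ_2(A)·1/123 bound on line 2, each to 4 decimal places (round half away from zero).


from the listed singular values, σ₁ = 15, σ_n = 60/131
condition number: 15 ÷ (60/131) = 32.7500
κ_2(A)·‖δb‖/‖b‖ = 0.2663
solve Ax = b  →  x = [-4.0564 -1.6179]
‖b‖ = 2.2361, ‖x‖ = 4.3672
Δx = A⁻¹·δb where δb = 1/123·2.2361·d; ‖Δx‖ = 0.0397
realised ‖Δx‖/‖x‖ = 0.0091
realised/bound (from unrounded values) ≈ 0.0341

0.0091
0.2663


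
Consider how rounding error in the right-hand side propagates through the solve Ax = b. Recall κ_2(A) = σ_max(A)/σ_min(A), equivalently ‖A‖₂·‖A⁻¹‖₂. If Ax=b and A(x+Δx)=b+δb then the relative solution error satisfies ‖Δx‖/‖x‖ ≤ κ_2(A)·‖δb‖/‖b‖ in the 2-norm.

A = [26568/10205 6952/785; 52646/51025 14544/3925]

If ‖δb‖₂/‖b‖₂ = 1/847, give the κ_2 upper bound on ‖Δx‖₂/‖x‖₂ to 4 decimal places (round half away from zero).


0.2317

M = AᵀA = [120816964/15405625 414092448/15405625; 414092448/15405625 1419785536/15405625]. tr(M)=2464964/24649, det(M)=6400/24649
eigenvalues of AᵀA: λ = (tr ± √(tr²−4·det))/2 = 100, 64/24649
σ_max=√100=10, σ_min=√(64/24649)=(8/157) → κ = 196.2500
perturbation bound = 196.2500·1/847 = 0.2317


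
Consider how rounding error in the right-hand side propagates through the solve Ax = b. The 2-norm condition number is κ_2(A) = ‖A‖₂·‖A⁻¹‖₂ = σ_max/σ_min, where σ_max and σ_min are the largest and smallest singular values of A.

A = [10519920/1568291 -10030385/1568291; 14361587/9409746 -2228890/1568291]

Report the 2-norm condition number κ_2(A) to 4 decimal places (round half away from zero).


395.7000

M = AᵀA = [2492759658649/52673004036 -197835658615/4389417003; -197835658615/4389417003 62805814325/1463139001]. tr(M)=5652519589/62631396, det(M)=3258025/62631396
eigenvalues of AᵀA: λ = (tr ± √(tr²−4·det))/2 = 361/4, 9025/15657849
κ = σ_max/σ_min = (19/2)/(95/3957) = 395.7000


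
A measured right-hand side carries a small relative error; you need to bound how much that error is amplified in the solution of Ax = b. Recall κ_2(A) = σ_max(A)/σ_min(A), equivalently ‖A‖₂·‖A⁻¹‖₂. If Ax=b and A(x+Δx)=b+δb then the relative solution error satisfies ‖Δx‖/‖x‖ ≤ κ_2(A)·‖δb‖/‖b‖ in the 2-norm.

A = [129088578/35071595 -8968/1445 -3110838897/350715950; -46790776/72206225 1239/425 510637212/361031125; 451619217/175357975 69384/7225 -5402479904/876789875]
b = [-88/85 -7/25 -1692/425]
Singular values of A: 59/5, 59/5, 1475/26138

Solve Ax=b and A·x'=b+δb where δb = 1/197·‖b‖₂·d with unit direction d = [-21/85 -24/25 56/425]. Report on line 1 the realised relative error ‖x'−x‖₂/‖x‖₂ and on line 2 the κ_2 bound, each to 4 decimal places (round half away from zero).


1.0614
1.0614

σ_max = 59/5, σ_min = 1475/26138
κ_2(A) = (59/5) / (1475/26138) = 209.1040
bound on ‖Δx‖/‖x‖: κ·ε = 209.1040·1/197 = 1.0614
solve Ax = b  →  x = [-0.0997 -0.2343 0.2393]
‖b‖₂ = 4.1231 and ‖x‖₂ = 0.3494
Δx = A⁻¹·δb where δb = 1/197·4.1231·d; ‖Δx‖ = 0.3709
relative error = 1.0614
realised/bound = 1 exactly: the bound is attained for this b and d


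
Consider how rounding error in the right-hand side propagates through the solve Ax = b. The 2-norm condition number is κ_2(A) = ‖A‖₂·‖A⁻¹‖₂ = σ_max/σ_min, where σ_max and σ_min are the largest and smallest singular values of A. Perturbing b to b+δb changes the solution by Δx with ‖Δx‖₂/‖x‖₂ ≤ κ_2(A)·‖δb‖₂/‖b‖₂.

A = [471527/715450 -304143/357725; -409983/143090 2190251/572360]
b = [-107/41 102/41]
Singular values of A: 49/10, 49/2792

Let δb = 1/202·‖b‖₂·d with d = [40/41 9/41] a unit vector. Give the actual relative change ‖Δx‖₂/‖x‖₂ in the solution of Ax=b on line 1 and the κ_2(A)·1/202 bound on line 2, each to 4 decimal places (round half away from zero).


0.0089
1.3822

σ_max = 49/10, σ_min = 49/2792
condition number: (49/10) ÷ (49/2792) = 279.2000
κ_2(A)·‖δb‖/‖b‖ = 1.3822
solve Ax = b  →  x = [-91.5347 -67.8857]
2-norm of b is 3.6056; of x, 113.9608
Δx = A⁻¹·δb where δb = 1/202·3.6056·d; ‖Δx‖ = 1.0170
dividing the unrounded norms, ‖Δx‖/‖x‖ = 0.0089
tightness: 0.0089 against a bound of 1.3822 (unrounded ratio ≈ 0.0065)


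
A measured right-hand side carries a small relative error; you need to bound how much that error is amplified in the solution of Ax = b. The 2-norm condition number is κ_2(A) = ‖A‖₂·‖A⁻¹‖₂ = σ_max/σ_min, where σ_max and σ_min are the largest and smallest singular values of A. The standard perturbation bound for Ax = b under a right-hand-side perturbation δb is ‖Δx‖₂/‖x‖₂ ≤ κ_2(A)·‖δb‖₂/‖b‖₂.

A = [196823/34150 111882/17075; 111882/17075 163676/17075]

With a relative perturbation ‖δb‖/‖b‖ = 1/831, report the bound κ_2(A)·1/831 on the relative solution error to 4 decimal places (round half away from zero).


0.0205

M = AᵀA = [3552384841/46648900 1172914947/11662225; 1172914947/11662225 1572296596/11662225]. tr(M)=393662849/1865956, det(M)=70728100/466489
solving λ² − 393662849/1865956·λ + 70728100/466489 = 0 gives λ = 841/4, 336400/466489
κ_2(A) = √(λ_max/λ_min) = √((841/4) / (336400/466489)) = 17.0750
worst-case relative error ≤ 17.0750 × 1/831 = 0.0205


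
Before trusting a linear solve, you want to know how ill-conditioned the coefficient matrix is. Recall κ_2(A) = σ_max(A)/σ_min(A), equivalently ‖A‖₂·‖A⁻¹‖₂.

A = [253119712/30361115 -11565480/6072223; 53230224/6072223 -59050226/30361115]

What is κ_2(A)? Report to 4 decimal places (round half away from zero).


form AᵀA = [160411423638784/1096072894225 -7218439624224/219214578845; -7218439624224/219214578845 8122398788836/1096072894225] with trace 20051614804/130407245 and determinant 3782742016/16300905625
char-poly roots: 3844/25 and 984064/652036225
σ_max=√(3844/25)=(62/5), σ_min=√(984064/652036225)=(992/25535) → κ = 319.1875

319.1875


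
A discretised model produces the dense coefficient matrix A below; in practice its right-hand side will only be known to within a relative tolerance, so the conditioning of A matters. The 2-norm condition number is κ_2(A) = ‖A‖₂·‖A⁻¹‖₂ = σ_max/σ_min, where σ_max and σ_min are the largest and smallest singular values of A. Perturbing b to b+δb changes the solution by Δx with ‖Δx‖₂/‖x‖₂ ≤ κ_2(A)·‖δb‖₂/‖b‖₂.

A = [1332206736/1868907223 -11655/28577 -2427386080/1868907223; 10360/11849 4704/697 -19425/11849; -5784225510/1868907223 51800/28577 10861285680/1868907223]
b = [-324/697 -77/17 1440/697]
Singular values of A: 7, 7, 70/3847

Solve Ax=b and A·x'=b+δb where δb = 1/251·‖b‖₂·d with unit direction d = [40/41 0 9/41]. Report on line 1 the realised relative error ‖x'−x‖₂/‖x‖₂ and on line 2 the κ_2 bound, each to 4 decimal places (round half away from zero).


from the listed singular values, σ₁ = 7, σ_n = 70/3847
κ_2(A) = 7 / (70/3847) = 384.7000
perturbation bound = 384.7000·1/251 = 1.5327
solve Ax = b  →  x = [-0.2181 -0.5436 0.4089]
‖b‖₂ = 5.0000 and ‖x‖₂ = 0.7143
δb = ε·‖b‖·d = [0.0194 0.0000 0.0044]; solving A·Δx = δb gives ‖Δx‖ = 1.0948
realised ‖Δx‖/‖x‖ = 1.5327
so the bound is sharp here: realised error equals the bound

1.5327
1.5327


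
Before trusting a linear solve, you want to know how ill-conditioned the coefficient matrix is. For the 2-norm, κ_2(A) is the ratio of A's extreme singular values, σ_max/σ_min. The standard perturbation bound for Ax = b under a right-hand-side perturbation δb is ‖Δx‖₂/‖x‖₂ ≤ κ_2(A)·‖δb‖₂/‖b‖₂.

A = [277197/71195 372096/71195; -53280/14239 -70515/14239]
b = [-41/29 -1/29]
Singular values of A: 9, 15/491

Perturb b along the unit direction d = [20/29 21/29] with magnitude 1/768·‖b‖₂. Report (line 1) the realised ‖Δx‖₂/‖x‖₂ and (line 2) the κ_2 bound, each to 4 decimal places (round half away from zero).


0.0018
0.3836

from the listed singular values, σ₁ = 9, σ_n = 15/491
condition number: 9 ÷ (15/491) = 294.6000
κ_2(A)·‖δb‖/‖b‖ = 0.3836
solve Ax = b  →  x = [26.1200 -19.7289]
‖b‖ = 1.4142, ‖x‖ = 32.7335
δb = ε·‖b‖·d = [0.0013 0.0013]; solving A·Δx = δb gives ‖Δx‖ = 0.0603
realised ‖Δx‖/‖x‖ = 0.0018
so the bound overstates the realised error by a factor of ≈ 208.3149 (computed from the unrounded values)


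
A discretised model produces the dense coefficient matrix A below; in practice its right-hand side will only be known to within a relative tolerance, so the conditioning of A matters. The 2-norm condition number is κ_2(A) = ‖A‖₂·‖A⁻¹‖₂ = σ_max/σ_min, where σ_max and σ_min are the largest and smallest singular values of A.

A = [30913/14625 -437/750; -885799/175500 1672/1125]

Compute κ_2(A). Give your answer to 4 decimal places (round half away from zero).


AᵀA = [5457090073/182250000 -66316061/7593750; -66316061/7593750 12901057/5062500]; tr = 1894889/58320, det = 130321/3240000
λ_max, λ_min = (1894889/58320 ± √89751427480729/85030560000)/2 = 3249/100, 361/291600
σ_max=√(3249/100)=(57/10), σ_min=√(361/291600)=(19/540) → κ = 162.0000

162.0000


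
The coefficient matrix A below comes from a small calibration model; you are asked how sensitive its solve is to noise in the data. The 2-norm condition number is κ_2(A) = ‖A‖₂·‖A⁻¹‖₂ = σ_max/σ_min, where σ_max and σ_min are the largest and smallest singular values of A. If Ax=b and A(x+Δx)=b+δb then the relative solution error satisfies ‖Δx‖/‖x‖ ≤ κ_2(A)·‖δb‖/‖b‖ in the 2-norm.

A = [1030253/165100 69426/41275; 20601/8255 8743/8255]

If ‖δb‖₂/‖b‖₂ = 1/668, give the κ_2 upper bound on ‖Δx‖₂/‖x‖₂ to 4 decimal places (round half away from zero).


AᵀA = [7285098961/161290000 264904731/20161250; 264904731/20161250 39828229/10080625]; tr = 12675761/258064, det = 1500625/258064
eigenvalues of AᵀA: λ = (tr ± √(tr²−4·det))/2 = 49, 30625/258064
κ_2(A) = √(λ_max/λ_min) = √(49 / (30625/258064)) = 20.3200
κ_2(A)·‖δb‖/‖b‖ = 0.0304

0.0304


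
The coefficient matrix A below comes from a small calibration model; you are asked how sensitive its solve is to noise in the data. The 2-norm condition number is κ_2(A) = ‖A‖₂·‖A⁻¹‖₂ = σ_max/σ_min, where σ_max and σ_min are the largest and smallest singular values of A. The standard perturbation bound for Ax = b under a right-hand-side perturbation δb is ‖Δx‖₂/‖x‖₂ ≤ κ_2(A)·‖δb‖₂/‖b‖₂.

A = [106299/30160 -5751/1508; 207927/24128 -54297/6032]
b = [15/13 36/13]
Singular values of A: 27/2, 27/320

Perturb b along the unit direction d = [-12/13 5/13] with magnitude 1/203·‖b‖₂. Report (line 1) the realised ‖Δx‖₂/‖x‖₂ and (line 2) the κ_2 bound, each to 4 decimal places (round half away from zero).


0.7882
0.7882

largest singular value 27/2, smallest 27/320
κ = σ_max/σ_min = (27/2)/(27/320) = 160.0000
bound on ‖Δx‖/‖x‖: κ·ε = 160.0000·1/203 = 0.7882
solve Ax = b  →  x = [0.1533 -0.1609]
2-norm of b is 3.0000; of x, 0.2222
Δx = A⁻¹·δb where δb = 1/203·3.0000·d; ‖Δx‖ = 0.1752
relative error = 0.7882
so the bound is sharp here: realised error equals the bound


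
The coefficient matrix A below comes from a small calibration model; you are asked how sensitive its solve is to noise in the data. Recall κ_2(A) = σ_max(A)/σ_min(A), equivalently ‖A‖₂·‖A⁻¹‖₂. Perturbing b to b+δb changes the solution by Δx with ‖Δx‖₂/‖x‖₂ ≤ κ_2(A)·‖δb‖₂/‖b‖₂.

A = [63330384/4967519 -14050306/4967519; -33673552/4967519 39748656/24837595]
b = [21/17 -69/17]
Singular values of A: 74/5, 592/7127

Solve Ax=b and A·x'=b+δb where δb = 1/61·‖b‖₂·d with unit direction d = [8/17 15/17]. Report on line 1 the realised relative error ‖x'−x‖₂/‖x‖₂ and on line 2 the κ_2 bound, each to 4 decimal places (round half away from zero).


from the listed singular values, σ₁ = 74/5, σ_n = 592/7127
condition number: (74/5) ÷ (592/7127) = 178.1750
worst-case relative error ≤ 178.1750 × 1/61 = 2.9209
solve Ax = b  →  x = [-7.7303 -35.2802]
‖b‖ = 4.2426, ‖x‖ = 36.1171
Δx = A⁻¹·δb where δb = 1/61·4.2426·d; ‖Δx‖ = 0.8373
relative error = 0.0232
realised/bound (from unrounded values) ≈ 0.0079

0.0232
2.9209


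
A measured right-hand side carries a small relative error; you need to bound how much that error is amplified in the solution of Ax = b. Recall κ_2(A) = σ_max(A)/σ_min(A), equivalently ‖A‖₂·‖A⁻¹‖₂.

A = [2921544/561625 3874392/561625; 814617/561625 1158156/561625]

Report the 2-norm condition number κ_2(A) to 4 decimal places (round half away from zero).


112.3250

AᵀA = [14718432321/504676225 19620256428/504676225; 19620256428/504676225 26163581904/504676225]; tr = 1635280569/20187049, det = 10497600/20187049
char-poly roots: 81 and 129600/20187049
so κ_2 = √(81 / (129600/20187049)) = 112.3250


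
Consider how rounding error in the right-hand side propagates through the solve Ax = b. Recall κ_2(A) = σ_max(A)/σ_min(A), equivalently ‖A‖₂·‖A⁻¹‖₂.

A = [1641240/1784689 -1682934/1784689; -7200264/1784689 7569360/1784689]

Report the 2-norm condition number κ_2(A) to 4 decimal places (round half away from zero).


375.2500

M = AᵀA = [32443468416/1894773841 -34065133200/1894773841; -34065133200/1894773841 35768874276/1894773841]. tr(M)=81108612/2253001, det(M)=20736/2253001
solving λ² − 81108612/2253001·λ + 20736/2253001 = 0 gives λ = 36, 576/2253001
κ = σ_max/σ_min = 6/(24/1501) = 375.2500


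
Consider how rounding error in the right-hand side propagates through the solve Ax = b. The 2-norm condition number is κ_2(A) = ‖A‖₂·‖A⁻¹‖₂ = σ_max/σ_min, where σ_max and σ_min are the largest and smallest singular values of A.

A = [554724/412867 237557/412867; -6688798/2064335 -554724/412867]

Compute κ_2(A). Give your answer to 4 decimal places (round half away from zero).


AᵀA = [310254358516/25215852025 25854021468/5043170405; 25854021468/5043170405 2154745825/1008634081]; tr = 2154573989/149206225, det = 521284/149206225
eigenvalues of AᵀA: λ = (tr ± √(tr²−4·det))/2 = 361/25, 1444/5968249
σ_max=√(361/25)=(19/5), σ_min=√(1444/5968249)=(38/2443) → κ = 244.3000

244.3000


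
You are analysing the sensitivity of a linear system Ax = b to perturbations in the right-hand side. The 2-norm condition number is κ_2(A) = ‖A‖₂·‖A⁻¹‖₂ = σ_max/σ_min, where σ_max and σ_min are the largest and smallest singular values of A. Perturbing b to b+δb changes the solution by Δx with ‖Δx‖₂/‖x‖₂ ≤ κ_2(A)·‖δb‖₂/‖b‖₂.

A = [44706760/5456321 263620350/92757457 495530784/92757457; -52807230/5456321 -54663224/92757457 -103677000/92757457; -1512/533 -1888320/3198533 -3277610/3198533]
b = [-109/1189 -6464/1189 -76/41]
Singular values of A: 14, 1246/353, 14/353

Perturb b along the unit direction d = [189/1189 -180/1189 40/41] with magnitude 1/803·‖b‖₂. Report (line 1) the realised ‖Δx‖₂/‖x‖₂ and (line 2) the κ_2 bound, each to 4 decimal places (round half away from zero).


0.0071
0.4396

largest singular value 14, smallest 14/353
κ_2(A) = 14 / (14/353) = 353.0000
perturbation bound = 353.0000·1/803 = 0.4396
solve Ax = b  →  x = [0.6996 21.8074 -12.6916]
‖b‖₂ = 5.7446 and ‖x‖₂ = 25.2414
with δb = [0.0011 -0.0011 0.0070], A·Δx = δb → ‖Δx‖ = 0.1804
realised ‖Δx‖/‖x‖ = 0.0071
tightness: 0.0071 against a bound of 0.4396 (unrounded ratio ≈ 0.0163)


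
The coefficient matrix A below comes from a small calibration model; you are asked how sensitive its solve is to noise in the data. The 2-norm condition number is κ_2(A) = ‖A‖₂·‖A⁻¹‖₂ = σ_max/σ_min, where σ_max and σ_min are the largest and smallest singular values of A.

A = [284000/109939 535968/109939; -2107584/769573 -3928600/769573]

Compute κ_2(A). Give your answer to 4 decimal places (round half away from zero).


form AᵀA = [9981039616/704212369 18713894400/704212369; 18713894400/704212369 35088847936/704212369] with trace 155951168/2436721 and determinant 65536/2436721
solving λ² − 155951168/2436721·λ + 65536/2436721 = 0 gives λ = 64, 1024/2436721
κ_2(A) = √(λ_max/λ_min) = √(64 / (1024/2436721)) = 390.2500

390.2500


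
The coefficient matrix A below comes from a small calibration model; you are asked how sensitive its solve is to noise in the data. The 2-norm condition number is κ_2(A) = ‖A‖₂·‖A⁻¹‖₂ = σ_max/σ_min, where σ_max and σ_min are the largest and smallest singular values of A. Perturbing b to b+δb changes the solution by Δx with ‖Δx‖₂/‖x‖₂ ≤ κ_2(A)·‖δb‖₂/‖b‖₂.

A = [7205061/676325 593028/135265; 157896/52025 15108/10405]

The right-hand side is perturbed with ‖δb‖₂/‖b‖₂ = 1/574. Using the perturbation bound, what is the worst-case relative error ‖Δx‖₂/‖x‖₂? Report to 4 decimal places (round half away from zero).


0.1160

AᵀA = [89802028521/731864809 37407609540/731864809; 37407609540/731864809 15610269600/731864809]; tr = 623741409/4330561, det = 20250000/4330561
char-poly roots: 144 and 140625/4330561
σ_max=√144=12, σ_min=√(140625/4330561)=(375/2081) → κ = 66.5920
worst-case relative error ≤ 66.5920 × 1/574 = 0.1160


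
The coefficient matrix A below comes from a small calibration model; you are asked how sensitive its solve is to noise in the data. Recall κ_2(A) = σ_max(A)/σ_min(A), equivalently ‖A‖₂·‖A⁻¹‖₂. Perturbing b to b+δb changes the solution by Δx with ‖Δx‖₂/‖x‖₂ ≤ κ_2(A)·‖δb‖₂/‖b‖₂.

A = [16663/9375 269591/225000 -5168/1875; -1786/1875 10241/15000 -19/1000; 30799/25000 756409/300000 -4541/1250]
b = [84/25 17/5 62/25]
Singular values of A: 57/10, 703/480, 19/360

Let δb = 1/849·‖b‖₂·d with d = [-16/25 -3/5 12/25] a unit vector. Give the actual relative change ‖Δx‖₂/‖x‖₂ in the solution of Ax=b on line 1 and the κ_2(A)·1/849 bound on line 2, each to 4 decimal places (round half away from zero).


from the listed singular values, σ₁ = 57/10, σ_n = 19/360
κ_2(A) = (57/10) / (19/360) = 108.0000
κ_2(A)·‖δb‖/‖b‖ = 0.1272
solve Ax = b  →  x = [-28.1240 -35.2228 -34.6667]
‖b‖ = 5.3852, ‖x‖ = 56.8628
Δx = A⁻¹·δb where δb = 1/849·5.3852·d; ‖Δx‖ = 0.1202
realised ‖Δx‖/‖x‖ = 0.0021
realised/bound (from unrounded values) ≈ 0.0166

0.0021
0.1272


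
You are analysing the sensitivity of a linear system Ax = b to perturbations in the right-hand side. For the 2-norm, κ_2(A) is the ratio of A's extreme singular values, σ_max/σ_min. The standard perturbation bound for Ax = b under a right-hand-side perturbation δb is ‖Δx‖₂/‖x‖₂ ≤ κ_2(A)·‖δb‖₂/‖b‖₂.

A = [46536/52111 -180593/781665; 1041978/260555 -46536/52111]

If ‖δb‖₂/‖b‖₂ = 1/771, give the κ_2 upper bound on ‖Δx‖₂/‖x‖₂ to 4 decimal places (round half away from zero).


form AᵀA = [678083364/40386025 -30512104/8077205; -30512104/8077205 309264529/363474225] with trace 762881/43245 and determinant 9604/600625
solving λ² − 762881/43245·λ + 9604/600625 = 0 gives λ = 441/25, 196/216225
κ = σ_max/σ_min = (21/5)/(14/465) = 139.5000
worst-case relative error ≤ 139.5000 × 1/771 = 0.1809

0.1809


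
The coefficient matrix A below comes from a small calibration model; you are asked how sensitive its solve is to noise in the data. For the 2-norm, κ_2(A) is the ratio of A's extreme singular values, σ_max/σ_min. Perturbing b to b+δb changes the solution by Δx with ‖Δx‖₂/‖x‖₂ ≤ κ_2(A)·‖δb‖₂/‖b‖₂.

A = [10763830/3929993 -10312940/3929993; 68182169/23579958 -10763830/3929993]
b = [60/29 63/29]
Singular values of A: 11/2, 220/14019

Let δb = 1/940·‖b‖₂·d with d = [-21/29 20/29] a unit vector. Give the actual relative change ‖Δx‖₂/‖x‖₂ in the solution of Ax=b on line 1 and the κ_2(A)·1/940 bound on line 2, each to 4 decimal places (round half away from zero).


0.3728
0.3728

largest singular value 11/2, smallest 220/14019
κ_2(A) = (11/2) / (220/14019) = 350.4750
bound on ‖Δx‖/‖x‖: κ·ε = 350.4750·1/940 = 0.3728
solve Ax = b  →  x = [0.3950 -0.3762]
2-norm of b is 3.0000; of x, 0.5455
δb = ε·‖b‖·d = [-0.0023 0.0022]; solving A·Δx = δb gives ‖Δx‖ = 0.2034
dividing the unrounded norms, ‖Δx‖/‖x‖ = 0.3728
realised/bound = 1 exactly: the bound is attained for this b and d


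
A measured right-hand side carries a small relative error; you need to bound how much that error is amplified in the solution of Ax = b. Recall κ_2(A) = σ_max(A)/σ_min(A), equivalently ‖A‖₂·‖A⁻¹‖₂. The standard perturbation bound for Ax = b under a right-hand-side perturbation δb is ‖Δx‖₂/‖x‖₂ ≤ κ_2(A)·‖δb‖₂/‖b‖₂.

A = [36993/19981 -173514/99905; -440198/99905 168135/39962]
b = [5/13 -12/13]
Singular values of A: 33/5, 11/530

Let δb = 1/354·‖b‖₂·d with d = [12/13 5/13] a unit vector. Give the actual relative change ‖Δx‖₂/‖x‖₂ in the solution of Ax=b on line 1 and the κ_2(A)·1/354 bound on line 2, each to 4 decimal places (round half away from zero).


0.8983
0.8983

from the listed singular values, σ₁ = 33/5, σ_n = 11/530
κ = σ_max/σ_min = (33/5)/(11/530) = 318.0000
κ_2(A)·‖δb‖/‖b‖ = 0.8983
solve Ax = b  →  x = [0.1097 -0.1045]
‖b‖₂ = 1.0000 and ‖x‖₂ = 0.1515
δb = ε·‖b‖·d = [0.0026 0.0011]; solving A·Δx = δb gives ‖Δx‖ = 0.1361
relative error = 0.8983
realised/bound = 1 exactly: the bound is attained for this b and d


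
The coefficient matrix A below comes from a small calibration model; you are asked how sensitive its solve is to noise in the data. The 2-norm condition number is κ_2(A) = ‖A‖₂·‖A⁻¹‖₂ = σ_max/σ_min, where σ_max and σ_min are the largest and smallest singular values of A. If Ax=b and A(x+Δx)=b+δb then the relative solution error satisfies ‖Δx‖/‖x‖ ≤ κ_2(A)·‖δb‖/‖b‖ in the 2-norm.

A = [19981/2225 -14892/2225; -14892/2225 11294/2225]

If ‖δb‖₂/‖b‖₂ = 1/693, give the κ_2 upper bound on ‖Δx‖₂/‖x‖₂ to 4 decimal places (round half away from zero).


0.3596

AᵀA = [24840481/198025 -18629892/198025; -18629892/198025 13973044/198025]; tr = 1552541/7921, det = 4900/7921
eigenvalues of AᵀA: λ = (tr ± √(tr²−4·det))/2 = 196, 25/7921
so κ_2 = √(196 / (25/7921)) = 249.2000
perturbation bound = 249.2000·1/693 = 0.3596


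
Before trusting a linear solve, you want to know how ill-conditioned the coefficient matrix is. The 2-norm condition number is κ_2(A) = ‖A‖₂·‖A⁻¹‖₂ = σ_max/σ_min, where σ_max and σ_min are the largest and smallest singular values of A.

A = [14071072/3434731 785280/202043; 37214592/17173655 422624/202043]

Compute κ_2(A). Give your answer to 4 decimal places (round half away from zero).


AᵀA = [21919731966976/1020534346225 4175084519424/204106869245; 4175084519424/204106869245 795275723776/40821373849]; tr = 49704667136/1213477225, det = 1048576/48539089
char-poly roots: 1024/25 and 25600/48539089
κ = σ_max/σ_min = (32/5)/(160/6967) = 278.6800

278.6800


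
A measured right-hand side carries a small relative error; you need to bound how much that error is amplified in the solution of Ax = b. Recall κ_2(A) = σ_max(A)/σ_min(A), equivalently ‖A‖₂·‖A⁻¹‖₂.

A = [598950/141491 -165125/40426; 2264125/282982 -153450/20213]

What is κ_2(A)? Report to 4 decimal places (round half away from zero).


AᵀA = [22703205625/277089316 -772200000/9896047; -772200000/9896047 420255625/5654884]; tr = 25740625/164738, det = 390625/1317904
eigenvalues of AᵀA: λ = (tr ± √(tr²−4·det))/2 = 625/4, 625/329476
κ_2(A) = √(λ_max/λ_min) = √((625/4) / (625/329476)) = 287.0000

287.0000


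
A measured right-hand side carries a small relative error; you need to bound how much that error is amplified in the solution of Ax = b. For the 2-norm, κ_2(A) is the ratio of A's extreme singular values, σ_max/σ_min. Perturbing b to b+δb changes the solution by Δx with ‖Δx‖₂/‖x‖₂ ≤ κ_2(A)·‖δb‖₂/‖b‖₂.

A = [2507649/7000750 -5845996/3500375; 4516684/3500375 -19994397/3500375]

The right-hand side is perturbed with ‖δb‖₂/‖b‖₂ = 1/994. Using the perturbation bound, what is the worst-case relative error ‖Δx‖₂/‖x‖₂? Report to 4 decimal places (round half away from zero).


0.3436

form AᵀA = [140624065489/78416800900 -6248846466/784168009; -6248846466/784168009 694322529001/19604200225] with trace 1735820453/46648900 and determinant 13845841/1166222500
eigenvalues of AᵀA: λ = (tr ± √(tr²−4·det))/2 = 3721/100, 3721/11662225
σ_max=√(3721/100)=(61/10), σ_min=√(3721/11662225)=(61/3415) → κ = 341.5000
κ_2(A)·‖δb‖/‖b‖ = 0.3436
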